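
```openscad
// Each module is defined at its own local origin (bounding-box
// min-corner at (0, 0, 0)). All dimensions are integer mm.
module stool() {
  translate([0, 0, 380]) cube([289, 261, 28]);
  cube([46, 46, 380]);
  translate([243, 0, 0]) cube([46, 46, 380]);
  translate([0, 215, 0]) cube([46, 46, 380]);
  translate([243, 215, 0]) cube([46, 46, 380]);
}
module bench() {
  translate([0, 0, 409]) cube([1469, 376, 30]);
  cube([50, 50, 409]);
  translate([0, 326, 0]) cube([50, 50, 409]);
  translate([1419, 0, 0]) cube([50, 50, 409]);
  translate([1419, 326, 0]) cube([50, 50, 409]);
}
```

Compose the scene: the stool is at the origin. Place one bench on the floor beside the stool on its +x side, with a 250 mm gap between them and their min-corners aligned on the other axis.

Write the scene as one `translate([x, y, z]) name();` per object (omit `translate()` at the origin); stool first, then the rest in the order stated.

stool();
translate([539, 0, 0]) bench();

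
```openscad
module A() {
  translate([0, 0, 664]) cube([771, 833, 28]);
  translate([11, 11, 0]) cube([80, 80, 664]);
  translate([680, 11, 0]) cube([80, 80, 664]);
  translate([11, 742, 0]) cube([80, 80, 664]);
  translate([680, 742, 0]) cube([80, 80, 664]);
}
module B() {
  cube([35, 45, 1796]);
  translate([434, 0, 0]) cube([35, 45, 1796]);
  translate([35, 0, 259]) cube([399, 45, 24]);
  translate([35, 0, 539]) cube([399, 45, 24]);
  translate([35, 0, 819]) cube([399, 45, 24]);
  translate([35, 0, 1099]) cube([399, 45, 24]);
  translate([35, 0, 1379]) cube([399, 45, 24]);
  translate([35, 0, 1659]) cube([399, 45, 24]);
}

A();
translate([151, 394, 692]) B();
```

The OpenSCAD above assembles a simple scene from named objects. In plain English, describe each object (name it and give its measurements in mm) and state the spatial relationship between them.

A is a table with a 771×833 mm rectangular top, 28 mm thick, top surface at z = 692 mm, supported by four 80×80 mm square legs, each inset 11 mm from the nearest pair of top edges, running from the floor.

B is a wooden ladder with two side rails of 35×45 mm section and 1796 mm height, set 469 mm apart overall. Between them run 6 rectangular rungs (45 mm deep, 24 mm thick), front faces flush with the rails' −y face. The bottom of the first rung is 259 mm above the floor and each subsequent rung is 280 mm higher than the one below.

The ladder is on top of the table, centred.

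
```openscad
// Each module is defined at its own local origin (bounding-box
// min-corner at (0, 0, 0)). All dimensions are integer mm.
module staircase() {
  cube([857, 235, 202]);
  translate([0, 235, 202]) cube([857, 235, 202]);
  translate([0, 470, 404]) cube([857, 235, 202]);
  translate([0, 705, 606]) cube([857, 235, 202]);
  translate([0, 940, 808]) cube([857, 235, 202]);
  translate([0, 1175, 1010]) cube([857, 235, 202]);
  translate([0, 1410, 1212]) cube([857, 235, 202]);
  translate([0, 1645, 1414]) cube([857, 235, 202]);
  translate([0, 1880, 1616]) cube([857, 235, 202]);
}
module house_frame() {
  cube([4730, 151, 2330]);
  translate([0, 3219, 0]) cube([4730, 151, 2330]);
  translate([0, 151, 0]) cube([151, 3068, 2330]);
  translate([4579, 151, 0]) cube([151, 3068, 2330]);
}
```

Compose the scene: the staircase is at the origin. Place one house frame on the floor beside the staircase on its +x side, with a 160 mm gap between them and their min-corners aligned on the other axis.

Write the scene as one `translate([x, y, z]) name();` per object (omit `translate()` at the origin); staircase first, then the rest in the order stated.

staircase();
translate([1017, 0, 0]) house_frame();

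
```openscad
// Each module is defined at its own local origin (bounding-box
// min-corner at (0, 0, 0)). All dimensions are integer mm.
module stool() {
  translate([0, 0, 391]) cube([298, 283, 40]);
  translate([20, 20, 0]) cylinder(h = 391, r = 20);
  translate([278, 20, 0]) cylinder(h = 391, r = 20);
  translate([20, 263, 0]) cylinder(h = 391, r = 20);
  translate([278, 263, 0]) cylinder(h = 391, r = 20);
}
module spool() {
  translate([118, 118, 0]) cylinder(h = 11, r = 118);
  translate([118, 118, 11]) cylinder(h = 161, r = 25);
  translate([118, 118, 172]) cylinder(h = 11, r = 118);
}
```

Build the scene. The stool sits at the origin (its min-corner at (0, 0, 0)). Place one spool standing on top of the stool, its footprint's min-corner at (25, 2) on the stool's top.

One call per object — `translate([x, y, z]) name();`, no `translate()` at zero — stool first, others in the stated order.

stool();
translate([25, 2, 431]) spool();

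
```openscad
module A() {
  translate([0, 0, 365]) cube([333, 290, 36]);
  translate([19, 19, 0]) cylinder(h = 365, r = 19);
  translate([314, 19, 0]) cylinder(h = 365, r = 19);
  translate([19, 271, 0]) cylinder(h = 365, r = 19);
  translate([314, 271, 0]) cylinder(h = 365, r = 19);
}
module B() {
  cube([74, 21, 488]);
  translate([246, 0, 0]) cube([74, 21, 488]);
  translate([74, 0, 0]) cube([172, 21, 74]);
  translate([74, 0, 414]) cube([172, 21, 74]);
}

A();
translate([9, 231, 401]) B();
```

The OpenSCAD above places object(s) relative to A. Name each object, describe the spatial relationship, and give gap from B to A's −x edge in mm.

A is a stool. B is a picture frame. The picture frame is on top of the stool. The gap from the picture frame to the stool's −x edge is 9 mm.

The picture frame's min-x is at 9; the stool's min-x is 0; gap = 9 mm.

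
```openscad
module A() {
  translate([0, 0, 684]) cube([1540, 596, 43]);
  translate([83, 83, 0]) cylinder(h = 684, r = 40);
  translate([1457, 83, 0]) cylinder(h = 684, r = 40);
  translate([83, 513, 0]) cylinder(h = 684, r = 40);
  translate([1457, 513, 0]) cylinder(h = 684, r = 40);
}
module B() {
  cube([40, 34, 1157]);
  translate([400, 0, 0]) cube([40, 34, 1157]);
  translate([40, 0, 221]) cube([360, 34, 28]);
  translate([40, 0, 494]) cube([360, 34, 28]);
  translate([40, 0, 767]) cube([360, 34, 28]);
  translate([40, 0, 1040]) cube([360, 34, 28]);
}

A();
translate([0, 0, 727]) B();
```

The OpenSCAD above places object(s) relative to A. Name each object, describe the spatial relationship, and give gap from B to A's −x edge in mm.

A is a table. B is a ladder. The ladder is on top of the table. The gap from the ladder to the table's −x edge is 0 mm.

The ladder's min-x is at 0; the table's min-x is 0; gap = 0 mm.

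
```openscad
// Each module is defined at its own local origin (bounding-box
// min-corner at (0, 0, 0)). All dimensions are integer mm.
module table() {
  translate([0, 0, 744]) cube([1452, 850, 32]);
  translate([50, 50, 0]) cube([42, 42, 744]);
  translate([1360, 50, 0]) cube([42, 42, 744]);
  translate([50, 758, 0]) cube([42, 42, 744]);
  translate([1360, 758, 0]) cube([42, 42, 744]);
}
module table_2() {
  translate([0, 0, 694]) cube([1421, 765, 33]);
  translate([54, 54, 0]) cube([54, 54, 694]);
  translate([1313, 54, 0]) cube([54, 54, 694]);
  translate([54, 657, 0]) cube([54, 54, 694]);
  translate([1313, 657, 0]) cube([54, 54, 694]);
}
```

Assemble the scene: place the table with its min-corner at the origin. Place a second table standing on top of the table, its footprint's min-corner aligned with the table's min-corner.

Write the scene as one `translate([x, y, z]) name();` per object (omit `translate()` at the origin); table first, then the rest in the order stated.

table();
translate([0, 0, 776]) table_2();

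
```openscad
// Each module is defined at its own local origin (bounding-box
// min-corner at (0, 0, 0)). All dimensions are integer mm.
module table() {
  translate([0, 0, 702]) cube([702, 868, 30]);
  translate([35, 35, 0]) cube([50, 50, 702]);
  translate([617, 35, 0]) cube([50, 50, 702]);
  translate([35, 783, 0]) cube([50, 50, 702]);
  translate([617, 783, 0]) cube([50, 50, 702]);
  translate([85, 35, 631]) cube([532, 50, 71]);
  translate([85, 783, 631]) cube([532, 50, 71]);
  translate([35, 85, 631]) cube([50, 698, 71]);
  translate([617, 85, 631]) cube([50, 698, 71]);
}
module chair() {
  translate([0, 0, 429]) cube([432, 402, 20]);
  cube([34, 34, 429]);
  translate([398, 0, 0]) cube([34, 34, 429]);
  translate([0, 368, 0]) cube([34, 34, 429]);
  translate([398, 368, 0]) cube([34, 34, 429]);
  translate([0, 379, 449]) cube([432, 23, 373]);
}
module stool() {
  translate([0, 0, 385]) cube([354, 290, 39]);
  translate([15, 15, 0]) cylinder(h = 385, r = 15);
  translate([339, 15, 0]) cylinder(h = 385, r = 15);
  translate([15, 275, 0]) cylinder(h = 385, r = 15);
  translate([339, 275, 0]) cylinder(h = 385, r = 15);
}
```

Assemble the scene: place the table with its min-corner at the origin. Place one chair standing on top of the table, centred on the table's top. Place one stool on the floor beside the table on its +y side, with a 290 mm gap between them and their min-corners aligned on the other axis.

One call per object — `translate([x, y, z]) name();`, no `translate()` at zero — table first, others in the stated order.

table();
translate([135, 233, 732]) chair();
translate([0, 1158, 0]) stool();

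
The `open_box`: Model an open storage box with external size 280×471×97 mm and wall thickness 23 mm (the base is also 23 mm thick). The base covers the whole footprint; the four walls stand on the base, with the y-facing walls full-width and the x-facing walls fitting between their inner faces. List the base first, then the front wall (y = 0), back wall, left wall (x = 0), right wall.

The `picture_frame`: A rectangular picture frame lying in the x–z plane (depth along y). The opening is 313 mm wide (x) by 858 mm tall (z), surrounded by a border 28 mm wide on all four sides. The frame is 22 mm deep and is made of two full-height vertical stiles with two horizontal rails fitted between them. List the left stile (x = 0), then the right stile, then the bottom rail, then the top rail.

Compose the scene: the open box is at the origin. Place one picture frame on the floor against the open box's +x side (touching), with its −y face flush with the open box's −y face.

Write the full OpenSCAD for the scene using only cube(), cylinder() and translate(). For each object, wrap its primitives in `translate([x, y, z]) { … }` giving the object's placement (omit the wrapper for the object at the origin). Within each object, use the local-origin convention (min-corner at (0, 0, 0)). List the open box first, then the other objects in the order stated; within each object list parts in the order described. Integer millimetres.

cube([280, 471, 23]);
translate([0, 0, 23]) cube([280, 23, 74]);
translate([0, 448, 23]) cube([280, 23, 74]);
translate([0, 23, 23]) cube([23, 425, 74]);
translate([257, 23, 23]) cube([23, 425, 74]);
translate([280, 0, 0]) {
  cube([28, 22, 914]);
  translate([341, 0, 0]) cube([28, 22, 914]);
  translate([28, 0, 0]) cube([313, 22, 28]);
  translate([28, 0, 886]) cube([313, 22, 28]);
}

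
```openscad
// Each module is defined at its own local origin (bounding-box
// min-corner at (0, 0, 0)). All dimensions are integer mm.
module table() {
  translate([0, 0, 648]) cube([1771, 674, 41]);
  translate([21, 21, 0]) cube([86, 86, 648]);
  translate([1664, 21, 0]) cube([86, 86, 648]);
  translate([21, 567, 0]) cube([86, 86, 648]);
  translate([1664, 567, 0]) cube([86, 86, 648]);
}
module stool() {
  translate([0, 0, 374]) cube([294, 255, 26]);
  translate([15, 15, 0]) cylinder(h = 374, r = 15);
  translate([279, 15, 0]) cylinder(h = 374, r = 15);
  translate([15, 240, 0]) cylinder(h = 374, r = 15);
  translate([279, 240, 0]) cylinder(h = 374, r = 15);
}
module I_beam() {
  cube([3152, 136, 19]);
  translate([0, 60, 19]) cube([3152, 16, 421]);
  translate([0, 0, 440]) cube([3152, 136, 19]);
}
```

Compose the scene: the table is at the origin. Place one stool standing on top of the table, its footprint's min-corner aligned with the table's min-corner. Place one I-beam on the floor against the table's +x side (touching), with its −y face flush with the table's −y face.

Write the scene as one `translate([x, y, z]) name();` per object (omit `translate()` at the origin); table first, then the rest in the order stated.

table();
translate([0, 0, 689]) stool();
translate([1771, 0, 0]) I_beam();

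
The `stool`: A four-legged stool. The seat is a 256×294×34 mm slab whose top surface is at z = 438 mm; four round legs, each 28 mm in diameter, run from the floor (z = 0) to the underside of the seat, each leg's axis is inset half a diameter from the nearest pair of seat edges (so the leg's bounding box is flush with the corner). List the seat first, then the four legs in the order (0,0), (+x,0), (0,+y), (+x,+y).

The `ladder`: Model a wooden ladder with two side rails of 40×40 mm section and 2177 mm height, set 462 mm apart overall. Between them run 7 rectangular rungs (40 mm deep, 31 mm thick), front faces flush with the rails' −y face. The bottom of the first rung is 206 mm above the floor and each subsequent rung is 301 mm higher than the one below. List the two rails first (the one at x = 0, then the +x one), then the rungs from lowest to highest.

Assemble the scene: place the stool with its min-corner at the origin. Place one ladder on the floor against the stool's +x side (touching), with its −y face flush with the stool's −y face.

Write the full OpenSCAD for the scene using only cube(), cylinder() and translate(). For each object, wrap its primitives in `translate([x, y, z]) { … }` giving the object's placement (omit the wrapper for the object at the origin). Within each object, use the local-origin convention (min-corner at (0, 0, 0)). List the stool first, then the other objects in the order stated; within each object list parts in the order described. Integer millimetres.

translate([0, 0, 404]) cube([256, 294, 34]);
translate([14, 14, 0]) cylinder(h = 404, r = 14);
translate([242, 14, 0]) cylinder(h = 404, r = 14);
translate([14, 280, 0]) cylinder(h = 404, r = 14);
translate([242, 280, 0]) cylinder(h = 404, r = 14);
translate([256, 0, 0]) {
  cube([40, 40, 2177]);
  translate([422, 0, 0]) cube([40, 40, 2177]);
  translate([40, 0, 206]) cube([382, 40, 31]);
  translate([40, 0, 507]) cube([382, 40, 31]);
  translate([40, 0, 808]) cube([382, 40, 31]);
  translate([40, 0, 1109]) cube([382, 40, 31]);
  translate([40, 0, 1410]) cube([382, 40, 31]);
  translate([40, 0, 1711]) cube([382, 40, 31]);
  translate([40, 0, 2012]) cube([382, 40, 31]);
}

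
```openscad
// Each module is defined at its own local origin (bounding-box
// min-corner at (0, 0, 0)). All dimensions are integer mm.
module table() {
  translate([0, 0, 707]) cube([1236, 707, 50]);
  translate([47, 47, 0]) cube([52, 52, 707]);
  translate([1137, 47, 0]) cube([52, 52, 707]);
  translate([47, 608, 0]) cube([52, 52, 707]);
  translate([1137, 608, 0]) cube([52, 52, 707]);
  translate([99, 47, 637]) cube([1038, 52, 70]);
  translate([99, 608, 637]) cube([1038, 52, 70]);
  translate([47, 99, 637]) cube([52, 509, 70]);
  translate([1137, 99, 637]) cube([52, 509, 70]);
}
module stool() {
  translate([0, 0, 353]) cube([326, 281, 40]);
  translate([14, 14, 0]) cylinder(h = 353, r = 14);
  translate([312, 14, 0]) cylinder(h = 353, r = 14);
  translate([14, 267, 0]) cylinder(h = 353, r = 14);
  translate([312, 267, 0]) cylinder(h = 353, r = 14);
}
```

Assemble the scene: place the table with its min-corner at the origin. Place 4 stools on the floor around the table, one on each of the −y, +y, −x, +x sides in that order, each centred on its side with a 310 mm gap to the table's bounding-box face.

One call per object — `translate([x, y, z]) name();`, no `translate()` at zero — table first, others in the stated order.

table();
translate([455, -591, 0]) stool();
translate([455, 1017, 0]) stool();
translate([-636, 213, 0]) stool();
translate([1546, 213, 0]) stool();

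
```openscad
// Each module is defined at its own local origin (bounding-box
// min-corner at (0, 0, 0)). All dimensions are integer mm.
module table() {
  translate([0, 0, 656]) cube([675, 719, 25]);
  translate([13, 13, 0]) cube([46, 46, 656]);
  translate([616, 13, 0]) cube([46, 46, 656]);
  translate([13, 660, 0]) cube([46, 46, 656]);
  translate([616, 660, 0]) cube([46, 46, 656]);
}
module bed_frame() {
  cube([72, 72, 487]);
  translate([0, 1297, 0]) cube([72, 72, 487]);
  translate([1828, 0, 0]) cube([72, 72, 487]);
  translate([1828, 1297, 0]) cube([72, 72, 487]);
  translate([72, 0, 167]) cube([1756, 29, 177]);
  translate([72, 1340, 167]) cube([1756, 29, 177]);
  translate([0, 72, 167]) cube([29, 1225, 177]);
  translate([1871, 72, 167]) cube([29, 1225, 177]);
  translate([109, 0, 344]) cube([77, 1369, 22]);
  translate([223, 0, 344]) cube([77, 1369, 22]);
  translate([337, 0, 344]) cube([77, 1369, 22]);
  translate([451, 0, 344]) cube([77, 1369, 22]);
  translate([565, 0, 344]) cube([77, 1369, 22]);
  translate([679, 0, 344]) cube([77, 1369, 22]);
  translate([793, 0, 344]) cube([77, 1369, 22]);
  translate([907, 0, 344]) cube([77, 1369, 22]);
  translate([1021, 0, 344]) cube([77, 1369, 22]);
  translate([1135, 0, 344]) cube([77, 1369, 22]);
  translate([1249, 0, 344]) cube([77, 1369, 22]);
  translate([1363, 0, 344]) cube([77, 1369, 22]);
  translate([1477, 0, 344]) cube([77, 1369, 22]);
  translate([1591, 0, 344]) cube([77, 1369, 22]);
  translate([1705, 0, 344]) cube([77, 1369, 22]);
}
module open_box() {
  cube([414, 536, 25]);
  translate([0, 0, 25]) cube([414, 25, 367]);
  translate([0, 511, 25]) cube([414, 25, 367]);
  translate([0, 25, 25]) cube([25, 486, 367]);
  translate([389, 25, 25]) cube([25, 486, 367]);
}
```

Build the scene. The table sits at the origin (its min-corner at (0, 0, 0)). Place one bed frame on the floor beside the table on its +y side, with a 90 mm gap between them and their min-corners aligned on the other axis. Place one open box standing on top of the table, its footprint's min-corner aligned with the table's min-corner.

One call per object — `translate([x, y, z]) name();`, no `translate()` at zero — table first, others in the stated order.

table();
translate([0, 809, 0]) bed_frame();
translate([0, 0, 681]) open_box();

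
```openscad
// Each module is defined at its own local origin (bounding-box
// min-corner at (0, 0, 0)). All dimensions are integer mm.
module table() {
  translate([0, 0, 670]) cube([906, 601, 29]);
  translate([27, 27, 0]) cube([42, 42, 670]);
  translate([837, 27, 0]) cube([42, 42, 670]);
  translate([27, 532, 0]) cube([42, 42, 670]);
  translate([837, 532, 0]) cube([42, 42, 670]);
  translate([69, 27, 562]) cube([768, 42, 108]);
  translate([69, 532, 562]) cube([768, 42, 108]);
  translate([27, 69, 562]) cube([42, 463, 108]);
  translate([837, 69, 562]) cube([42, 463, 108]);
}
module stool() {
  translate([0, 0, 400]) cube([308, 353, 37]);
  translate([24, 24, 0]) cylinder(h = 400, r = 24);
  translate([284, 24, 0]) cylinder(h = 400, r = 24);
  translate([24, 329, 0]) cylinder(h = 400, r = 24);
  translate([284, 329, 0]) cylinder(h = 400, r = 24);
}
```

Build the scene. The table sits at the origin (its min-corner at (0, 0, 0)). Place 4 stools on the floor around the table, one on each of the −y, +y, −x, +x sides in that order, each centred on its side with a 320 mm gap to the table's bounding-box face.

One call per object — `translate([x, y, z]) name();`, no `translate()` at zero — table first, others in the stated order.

table();
translate([299, -673, 0]) stool();
translate([299, 921, 0]) stool();
translate([-628, 124, 0]) stool();
translate([1226, 124, 0]) stool();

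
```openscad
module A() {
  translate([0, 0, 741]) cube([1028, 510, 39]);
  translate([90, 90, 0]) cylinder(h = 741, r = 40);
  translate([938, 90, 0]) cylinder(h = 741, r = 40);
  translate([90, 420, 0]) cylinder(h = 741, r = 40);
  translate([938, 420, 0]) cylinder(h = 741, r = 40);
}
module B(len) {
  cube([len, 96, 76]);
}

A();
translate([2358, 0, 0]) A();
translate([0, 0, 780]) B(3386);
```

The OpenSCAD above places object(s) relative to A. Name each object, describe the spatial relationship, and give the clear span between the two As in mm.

A is a table. B is a beam. A beam spans the tops of two tables. The clear span between the two tables is 1330 mm.

Second table starts at x = 2358; first ends at x = 1028; clear span = 2358 − 1028 = 1330 mm.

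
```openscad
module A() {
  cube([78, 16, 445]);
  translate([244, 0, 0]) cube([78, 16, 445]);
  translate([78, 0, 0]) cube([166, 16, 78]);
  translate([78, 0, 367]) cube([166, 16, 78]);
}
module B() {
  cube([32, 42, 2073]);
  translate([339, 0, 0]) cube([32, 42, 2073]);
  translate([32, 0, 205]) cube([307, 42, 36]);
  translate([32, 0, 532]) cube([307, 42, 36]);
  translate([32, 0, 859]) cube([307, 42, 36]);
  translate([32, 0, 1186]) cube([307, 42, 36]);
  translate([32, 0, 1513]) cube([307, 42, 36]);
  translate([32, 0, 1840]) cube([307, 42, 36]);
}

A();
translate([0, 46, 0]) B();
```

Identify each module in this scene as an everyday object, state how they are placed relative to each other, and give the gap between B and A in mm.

The ladder's nearest face is 30 mm from the picture frame's +y face.

A is a picture frame. B is a ladder. The ladder is on the floor beside the picture frame on its +y side. The gap between the ladder and the picture frame is 30 mm.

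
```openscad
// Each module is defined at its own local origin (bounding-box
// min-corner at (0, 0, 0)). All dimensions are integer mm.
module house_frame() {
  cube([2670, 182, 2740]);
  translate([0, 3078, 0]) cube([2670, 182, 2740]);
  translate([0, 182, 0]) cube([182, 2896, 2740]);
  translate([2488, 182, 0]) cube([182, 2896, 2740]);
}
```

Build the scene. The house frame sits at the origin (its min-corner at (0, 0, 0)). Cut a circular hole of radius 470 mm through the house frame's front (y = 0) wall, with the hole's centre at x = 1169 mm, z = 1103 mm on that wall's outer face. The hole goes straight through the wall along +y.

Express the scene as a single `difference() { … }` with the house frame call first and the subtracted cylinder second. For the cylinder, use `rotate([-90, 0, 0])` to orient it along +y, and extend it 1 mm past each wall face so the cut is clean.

difference() {
  house_frame();
  translate([1169, -1, 1103]) rotate([-90, 0, 0]) cylinder(h = 184, r = 470);
}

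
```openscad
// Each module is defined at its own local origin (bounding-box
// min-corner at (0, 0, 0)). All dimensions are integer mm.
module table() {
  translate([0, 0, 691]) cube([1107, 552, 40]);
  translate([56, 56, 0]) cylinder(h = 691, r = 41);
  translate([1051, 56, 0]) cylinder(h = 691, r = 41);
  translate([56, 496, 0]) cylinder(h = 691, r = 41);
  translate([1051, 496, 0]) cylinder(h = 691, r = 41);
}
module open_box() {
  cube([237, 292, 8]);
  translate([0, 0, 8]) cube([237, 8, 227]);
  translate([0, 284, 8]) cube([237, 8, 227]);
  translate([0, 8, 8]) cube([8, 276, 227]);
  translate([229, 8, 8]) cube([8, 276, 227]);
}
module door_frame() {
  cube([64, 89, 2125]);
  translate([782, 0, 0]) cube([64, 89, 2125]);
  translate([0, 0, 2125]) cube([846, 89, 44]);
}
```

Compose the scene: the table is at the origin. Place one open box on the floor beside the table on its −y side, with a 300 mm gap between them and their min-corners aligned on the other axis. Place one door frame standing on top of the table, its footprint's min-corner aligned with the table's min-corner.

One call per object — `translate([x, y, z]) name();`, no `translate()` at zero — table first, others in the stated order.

table();
translate([0, -592, 0]) open_box();
translate([0, 0, 731]) door_frame();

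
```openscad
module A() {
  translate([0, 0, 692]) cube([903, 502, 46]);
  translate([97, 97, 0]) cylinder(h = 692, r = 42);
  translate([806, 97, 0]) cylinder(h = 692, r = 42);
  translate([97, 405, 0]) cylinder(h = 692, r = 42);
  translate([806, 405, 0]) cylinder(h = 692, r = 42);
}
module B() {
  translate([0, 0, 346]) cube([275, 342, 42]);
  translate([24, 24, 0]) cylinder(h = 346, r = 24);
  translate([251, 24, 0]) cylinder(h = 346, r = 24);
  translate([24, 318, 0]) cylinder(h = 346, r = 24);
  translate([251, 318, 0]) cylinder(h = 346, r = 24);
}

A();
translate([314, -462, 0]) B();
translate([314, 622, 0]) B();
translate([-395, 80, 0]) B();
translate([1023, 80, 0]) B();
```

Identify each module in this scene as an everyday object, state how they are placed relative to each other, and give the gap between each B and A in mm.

Each stool's nearest face is 120 mm from the table's bounding box.

A is a table. B is a stool. Four stools sit around the table at the −y, +y, −x, +x sides. The gap between each stool and the table is 120 mm.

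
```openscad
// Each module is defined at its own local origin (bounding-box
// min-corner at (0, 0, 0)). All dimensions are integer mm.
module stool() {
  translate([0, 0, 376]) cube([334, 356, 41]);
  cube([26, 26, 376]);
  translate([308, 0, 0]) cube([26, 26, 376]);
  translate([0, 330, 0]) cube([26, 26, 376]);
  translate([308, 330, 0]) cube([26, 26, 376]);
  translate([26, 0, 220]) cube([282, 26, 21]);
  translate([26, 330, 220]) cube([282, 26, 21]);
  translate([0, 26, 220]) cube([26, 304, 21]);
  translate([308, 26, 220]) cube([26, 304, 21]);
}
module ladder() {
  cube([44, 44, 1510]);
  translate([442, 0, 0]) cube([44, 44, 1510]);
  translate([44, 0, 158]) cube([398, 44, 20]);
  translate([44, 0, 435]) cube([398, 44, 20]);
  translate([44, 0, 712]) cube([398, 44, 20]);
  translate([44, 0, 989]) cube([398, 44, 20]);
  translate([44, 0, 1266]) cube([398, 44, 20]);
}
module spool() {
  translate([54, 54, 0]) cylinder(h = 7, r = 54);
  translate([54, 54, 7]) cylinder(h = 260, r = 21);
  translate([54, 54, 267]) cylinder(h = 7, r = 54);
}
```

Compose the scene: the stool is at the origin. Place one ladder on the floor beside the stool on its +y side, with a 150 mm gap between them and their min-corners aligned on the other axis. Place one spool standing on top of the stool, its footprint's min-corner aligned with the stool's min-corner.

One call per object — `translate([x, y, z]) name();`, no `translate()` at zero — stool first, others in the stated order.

stool();
translate([0, 506, 0]) ladder();
translate([0, 0, 417]) spool();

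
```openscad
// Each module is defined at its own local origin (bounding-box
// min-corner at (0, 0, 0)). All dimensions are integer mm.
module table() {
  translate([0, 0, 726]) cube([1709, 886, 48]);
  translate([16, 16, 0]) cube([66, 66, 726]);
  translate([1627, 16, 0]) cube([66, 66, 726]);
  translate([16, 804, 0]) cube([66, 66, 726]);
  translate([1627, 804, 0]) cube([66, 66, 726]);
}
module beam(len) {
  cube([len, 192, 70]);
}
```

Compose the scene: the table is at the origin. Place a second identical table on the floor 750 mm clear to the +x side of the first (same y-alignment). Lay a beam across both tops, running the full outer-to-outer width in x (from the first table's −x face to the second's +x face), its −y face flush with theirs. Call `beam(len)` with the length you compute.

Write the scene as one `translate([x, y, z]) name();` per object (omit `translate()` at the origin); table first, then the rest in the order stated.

table();
translate([2459, 0, 0]) table();
translate([0, 0, 774]) beam(4168);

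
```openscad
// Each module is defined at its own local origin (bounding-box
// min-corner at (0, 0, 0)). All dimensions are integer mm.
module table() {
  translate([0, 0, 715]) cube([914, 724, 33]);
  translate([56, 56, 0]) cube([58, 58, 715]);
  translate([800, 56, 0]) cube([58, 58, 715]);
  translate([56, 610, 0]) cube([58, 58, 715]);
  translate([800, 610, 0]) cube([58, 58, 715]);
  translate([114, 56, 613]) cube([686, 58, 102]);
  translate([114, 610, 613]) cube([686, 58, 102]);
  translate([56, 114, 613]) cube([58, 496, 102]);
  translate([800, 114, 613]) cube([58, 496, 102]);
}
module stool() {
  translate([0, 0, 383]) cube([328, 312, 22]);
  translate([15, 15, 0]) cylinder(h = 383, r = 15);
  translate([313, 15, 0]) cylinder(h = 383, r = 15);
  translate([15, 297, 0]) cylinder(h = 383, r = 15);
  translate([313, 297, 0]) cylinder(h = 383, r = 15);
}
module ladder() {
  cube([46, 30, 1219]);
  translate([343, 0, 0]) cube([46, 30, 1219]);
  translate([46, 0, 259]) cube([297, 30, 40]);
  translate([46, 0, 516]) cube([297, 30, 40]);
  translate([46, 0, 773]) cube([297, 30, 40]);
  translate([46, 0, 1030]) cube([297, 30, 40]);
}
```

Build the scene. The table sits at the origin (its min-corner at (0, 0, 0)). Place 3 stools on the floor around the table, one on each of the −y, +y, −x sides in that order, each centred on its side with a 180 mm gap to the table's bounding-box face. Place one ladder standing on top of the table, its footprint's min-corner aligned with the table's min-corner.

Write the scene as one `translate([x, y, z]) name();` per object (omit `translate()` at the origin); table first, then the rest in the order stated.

table();
translate([293, -492, 0]) stool();
translate([293, 904, 0]) stool();
translate([-508, 206, 0]) stool();
translate([0, 0, 748]) ladder();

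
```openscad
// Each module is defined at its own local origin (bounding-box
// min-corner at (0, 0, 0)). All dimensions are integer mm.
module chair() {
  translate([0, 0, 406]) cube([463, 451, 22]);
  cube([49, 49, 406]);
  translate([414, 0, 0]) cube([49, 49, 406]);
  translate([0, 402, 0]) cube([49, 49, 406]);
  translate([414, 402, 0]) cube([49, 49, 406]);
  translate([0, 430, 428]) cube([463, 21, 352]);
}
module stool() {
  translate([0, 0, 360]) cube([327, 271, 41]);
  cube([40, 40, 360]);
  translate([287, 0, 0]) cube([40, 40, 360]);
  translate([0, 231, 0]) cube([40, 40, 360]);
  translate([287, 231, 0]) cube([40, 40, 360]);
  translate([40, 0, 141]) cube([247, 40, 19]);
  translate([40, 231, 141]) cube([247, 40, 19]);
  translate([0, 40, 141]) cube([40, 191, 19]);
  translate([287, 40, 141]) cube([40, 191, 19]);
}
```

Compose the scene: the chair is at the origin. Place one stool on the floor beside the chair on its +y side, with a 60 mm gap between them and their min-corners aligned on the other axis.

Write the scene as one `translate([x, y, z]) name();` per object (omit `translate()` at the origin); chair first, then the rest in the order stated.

chair();
translate([0, 511, 0]) stool();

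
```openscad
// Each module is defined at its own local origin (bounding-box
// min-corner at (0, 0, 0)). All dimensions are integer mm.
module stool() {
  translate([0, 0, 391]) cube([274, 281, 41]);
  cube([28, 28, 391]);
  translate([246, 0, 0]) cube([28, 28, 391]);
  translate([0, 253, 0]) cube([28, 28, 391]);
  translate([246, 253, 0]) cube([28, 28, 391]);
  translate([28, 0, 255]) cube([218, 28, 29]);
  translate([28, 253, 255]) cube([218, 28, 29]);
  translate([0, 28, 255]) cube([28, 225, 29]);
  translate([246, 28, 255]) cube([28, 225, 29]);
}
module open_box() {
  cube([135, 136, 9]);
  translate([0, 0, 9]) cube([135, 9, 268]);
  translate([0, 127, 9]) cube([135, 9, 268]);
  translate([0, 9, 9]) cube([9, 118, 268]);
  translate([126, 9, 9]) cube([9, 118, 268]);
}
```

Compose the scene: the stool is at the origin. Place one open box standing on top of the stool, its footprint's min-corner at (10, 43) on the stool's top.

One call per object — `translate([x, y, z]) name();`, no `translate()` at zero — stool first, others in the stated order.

stool();
translate([10, 43, 432]) open_box();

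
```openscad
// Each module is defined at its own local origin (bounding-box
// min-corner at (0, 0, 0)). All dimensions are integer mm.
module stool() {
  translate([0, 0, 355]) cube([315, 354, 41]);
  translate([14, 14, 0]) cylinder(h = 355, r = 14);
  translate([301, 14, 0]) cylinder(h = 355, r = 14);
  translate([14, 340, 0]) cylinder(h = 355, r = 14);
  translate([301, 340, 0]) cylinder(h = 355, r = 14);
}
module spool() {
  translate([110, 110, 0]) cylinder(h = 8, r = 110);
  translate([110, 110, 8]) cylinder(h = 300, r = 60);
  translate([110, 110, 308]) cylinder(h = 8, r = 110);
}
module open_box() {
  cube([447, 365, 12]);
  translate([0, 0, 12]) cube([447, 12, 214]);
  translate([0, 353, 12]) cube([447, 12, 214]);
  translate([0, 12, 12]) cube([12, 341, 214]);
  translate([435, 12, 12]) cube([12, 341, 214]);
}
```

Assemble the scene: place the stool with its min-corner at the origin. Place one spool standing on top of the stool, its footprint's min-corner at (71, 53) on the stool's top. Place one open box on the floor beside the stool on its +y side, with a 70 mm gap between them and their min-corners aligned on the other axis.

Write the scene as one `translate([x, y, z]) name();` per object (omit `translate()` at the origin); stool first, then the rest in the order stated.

stool();
translate([71, 53, 396]) spool();
translate([0, 424, 0]) open_box();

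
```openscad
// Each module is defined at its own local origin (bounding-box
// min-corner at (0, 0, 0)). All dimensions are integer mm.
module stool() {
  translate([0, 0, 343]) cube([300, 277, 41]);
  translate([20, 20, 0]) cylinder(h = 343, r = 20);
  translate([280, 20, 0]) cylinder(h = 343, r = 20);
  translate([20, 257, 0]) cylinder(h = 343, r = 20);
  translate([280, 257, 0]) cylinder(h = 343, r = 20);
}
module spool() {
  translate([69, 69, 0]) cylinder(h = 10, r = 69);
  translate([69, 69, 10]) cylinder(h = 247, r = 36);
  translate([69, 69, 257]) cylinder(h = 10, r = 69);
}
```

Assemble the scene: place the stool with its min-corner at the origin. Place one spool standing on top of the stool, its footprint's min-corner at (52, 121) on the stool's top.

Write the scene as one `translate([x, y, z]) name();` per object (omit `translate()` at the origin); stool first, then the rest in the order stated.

stool();
translate([52, 121, 384]) spool();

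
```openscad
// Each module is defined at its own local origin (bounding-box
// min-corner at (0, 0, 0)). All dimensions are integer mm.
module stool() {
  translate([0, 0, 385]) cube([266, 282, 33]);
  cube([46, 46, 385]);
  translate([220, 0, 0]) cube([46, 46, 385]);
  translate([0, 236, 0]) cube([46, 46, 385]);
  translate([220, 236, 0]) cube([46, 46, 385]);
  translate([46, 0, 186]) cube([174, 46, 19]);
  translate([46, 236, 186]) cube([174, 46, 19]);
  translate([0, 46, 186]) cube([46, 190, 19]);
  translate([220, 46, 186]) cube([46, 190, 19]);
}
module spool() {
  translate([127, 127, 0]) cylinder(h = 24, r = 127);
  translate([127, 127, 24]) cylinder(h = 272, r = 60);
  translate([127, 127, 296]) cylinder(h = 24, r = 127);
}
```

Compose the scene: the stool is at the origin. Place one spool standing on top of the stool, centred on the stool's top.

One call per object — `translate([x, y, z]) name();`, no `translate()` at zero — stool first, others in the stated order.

stool();
translate([6, 14, 418]) spool();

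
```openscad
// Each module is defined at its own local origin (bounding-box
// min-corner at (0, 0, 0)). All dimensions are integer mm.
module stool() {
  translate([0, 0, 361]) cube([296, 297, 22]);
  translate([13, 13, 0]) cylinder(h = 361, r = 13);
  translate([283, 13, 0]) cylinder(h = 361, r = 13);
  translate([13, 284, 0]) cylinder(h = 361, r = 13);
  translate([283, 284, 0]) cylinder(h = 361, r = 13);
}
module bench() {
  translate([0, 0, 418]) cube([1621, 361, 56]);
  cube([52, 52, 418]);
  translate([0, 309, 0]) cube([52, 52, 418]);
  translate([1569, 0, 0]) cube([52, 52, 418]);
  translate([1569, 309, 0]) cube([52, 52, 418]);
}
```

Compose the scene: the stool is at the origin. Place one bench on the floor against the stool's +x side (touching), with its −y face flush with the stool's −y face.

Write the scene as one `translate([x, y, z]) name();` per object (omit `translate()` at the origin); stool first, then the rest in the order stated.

stool();
translate([296, 0, 0]) bench();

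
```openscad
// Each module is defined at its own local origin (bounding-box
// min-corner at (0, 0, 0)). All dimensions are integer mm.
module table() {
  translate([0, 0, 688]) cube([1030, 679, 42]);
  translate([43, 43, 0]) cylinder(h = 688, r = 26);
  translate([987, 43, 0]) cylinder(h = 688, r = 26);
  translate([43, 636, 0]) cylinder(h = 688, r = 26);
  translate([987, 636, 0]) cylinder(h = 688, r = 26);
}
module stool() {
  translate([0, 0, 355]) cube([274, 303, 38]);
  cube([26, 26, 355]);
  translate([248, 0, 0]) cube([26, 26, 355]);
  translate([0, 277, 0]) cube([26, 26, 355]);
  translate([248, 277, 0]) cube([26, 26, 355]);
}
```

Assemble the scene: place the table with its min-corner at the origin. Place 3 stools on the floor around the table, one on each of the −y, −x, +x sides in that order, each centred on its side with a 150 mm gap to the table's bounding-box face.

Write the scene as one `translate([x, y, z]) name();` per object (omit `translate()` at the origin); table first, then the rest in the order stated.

table();
translate([378, -453, 0]) stool();
translate([-424, 188, 0]) stool();
translate([1180, 188, 0]) stool();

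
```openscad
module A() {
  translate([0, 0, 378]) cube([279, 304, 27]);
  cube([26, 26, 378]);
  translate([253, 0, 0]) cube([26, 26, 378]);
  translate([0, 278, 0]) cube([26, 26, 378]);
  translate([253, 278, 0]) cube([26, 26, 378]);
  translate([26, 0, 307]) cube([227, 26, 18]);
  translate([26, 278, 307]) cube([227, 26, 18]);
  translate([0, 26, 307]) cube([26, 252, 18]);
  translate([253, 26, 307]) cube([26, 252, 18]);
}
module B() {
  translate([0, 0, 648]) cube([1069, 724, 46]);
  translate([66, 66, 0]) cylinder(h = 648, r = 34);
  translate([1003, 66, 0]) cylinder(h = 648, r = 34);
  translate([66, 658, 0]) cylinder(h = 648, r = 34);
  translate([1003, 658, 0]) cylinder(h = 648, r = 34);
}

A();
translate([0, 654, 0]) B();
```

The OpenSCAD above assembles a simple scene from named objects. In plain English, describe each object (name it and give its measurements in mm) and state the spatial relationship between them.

A is a four-legged stool. The seat is a 279×304×27 mm slab whose top surface is at z = 405 mm; four square legs, each 26×26 mm in cross-section, run from the floor (z = 0) to the underside of the seat, each flush with a corner of the seat. Four stretchers, 26 mm wide and 18 mm tall, connect adjacent legs with their undersides at z = 307 mm, each running between the inner faces of the legs it joins and aligned with the legs' outer faces on the other axis.

B is a rectangular dining table. The top is 1069×724×46 mm with its upper surface at z = 694 mm. It stands on four round legs of 68 mm diameter, each leg's bounding box inset 32 mm from the nearest pair of top edges, running from the floor to the underside of the top.

The table is on the floor beside the stool on its +y side.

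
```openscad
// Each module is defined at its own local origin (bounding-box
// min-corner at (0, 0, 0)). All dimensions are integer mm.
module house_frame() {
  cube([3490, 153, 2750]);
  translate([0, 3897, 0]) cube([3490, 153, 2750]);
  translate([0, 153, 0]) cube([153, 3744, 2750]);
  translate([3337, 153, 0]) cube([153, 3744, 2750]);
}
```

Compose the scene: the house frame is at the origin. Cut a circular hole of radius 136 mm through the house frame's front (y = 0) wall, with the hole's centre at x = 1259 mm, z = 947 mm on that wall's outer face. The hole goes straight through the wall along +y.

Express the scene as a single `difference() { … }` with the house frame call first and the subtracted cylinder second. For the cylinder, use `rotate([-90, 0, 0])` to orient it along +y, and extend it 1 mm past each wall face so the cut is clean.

difference() {
  house_frame();
  translate([1259, -1, 947]) rotate([-90, 0, 0]) cylinder(h = 155, r = 136);
}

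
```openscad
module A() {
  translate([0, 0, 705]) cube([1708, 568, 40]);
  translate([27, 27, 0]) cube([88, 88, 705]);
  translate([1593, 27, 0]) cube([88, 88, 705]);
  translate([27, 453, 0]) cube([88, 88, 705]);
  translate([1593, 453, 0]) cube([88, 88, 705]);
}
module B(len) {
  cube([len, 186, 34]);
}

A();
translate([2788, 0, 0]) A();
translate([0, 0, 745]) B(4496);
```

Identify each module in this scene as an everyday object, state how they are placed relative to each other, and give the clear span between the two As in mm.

A is a table. B is a beam. A beam spans the tops of two tables. The clear span between the two tables is 1080 mm.

Second table starts at x = 2788; first ends at x = 1708; clear span = 2788 − 1708 = 1080 mm.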